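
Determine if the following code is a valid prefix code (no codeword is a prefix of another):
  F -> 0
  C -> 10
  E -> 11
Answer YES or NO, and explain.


Checking each pair (does one codeword prefix another?):
  F='0' vs C='10': no prefix
  F='0' vs E='11': no prefix
  C='10' vs F='0': no prefix
  C='10' vs E='11': no prefix
  E='11' vs F='0': no prefix
  E='11' vs C='10': no prefix
No violation found over all pairs.

YES -- this is a valid prefix code. No codeword is a prefix of any other codeword.


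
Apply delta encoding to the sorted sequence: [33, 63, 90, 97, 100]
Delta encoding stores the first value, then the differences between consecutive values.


First value: 33
Deltas:
  63 - 33 = 30
  90 - 63 = 27
  97 - 90 = 7
  100 - 97 = 3


Delta encoded: [33, 30, 27, 7, 3]


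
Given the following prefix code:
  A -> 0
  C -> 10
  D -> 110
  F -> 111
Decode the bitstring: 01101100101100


Decoding step by step:
Bits 0 -> A
Bits 110 -> D
Bits 110 -> D
Bits 0 -> A
Bits 10 -> C
Bits 110 -> D
Bits 0 -> A


Decoded message: ADDACDA


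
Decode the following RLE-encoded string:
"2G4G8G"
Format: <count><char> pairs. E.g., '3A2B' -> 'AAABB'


Expanding each <count><char> pair:
  2G -> 'GG'
  4G -> 'GGGG'
  8G -> 'GGGGGGGG'

Decoded = GGGGGGGGGGGGGG


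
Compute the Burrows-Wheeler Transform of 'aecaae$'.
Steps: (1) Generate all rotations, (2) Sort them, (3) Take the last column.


Rotations (sorted):
  0: $aecaae -> last char: e
  1: aae$aec -> last char: c
  2: ae$aeca -> last char: a
  3: aecaae$ -> last char: $
  4: caae$ae -> last char: e
  5: e$aecaa -> last char: a
  6: ecaae$a -> last char: a


BWT = eca$eaa


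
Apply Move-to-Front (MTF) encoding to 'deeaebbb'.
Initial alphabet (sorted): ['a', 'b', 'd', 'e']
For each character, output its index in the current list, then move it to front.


MTF encoding:
'd': index 2 in ['a', 'b', 'd', 'e'] -> ['d', 'a', 'b', 'e']
'e': index 3 in ['d', 'a', 'b', 'e'] -> ['e', 'd', 'a', 'b']
'e': index 0 in ['e', 'd', 'a', 'b'] -> ['e', 'd', 'a', 'b']
'a': index 2 in ['e', 'd', 'a', 'b'] -> ['a', 'e', 'd', 'b']
'e': index 1 in ['a', 'e', 'd', 'b'] -> ['e', 'a', 'd', 'b']
'b': index 3 in ['e', 'a', 'd', 'b'] -> ['b', 'e', 'a', 'd']
'b': index 0 in ['b', 'e', 'a', 'd'] -> ['b', 'e', 'a', 'd']
'b': index 0 in ['b', 'e', 'a', 'd'] -> ['b', 'e', 'a', 'd']


Output: [2, 3, 0, 2, 1, 3, 0, 0]


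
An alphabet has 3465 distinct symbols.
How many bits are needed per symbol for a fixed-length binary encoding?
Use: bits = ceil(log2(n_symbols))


log2(3465) = 11.7586
Bracket: 2^11 = 2048 < 3465 <= 2^12 = 4096
So ceil(log2(3465)) = 12

bits = ceil(log2(3465)) = ceil(11.7586) = 12 bits


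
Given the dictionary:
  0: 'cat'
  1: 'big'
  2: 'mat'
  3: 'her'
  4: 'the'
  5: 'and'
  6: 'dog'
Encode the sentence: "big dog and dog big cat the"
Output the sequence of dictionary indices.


Look up each word in the dictionary:
  'big' -> 1
  'dog' -> 6
  'and' -> 5
  'dog' -> 6
  'big' -> 1
  'cat' -> 0
  'the' -> 4

Encoded: [1, 6, 5, 6, 1, 0, 4]


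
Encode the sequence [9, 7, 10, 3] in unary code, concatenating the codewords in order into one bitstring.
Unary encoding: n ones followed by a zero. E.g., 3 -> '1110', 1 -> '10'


Encode each number as n ones followed by a terminating 0:
  9 -> 1111111110 (10 bits)
  7 -> 11111110 (8 bits)
  10 -> 11111111110 (11 bits)
  3 -> 1110 (4 bits)
Total length = 10 + 8 + 11 + 4 = 33 bits.

Unary([9, 7, 10, 3]) = 111111111011111110111111111101110 (33 bits)


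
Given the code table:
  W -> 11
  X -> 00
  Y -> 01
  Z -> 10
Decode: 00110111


Decoding:
00 -> X
11 -> W
01 -> Y
11 -> W


Result: XWYW


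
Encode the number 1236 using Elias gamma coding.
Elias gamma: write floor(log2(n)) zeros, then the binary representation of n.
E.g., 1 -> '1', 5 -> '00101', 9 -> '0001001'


num_bits = floor(log2(1236)) + 1 = 11
leading_zeros = num_bits - 1 = 10
binary(1236) = 10011010100

Elias gamma(1236) = '0000000000' + '10011010100' = 000000000010011010100 (21 bits)


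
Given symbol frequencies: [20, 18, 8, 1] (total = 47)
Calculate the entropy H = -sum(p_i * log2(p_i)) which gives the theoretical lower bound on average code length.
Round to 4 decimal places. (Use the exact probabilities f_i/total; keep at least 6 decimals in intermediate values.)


Per-symbol terms -p_i * log2(p_i) with p_i = f_i/47:
  p = 20/47 = 0.425532: log2(p) = -1.232661, -p*log2(p) = 0.524536
  p = 18/47 = 0.382979: log2(p) = -1.384664, -p*log2(p) = 0.530297
  p = 8/47 = 0.170213: log2(p) = -2.554589, -p*log2(p) = 0.434824
  p = 1/47 = 0.021277: log2(p) = -5.554589, -p*log2(p) = 0.118183
H = 0.524536 + 0.530297 + 0.434824 + 0.118183 = 1.607840

H = 1.6078 bits/symbol


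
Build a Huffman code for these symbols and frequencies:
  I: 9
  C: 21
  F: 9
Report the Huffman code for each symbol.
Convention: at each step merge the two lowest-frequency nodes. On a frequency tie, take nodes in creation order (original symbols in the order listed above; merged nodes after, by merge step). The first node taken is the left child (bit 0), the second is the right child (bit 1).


Huffman tree construction:
Step 1: Merge I(9) + F(9) = 18
Step 2: Merge (I+F)(18) + C(21) = 39
Read each symbol's code off the tree from the root (left child = 0, right child = 1).

Codes:
  I: 00 (length 2)
  C: 1 (length 1)
  F: 01 (length 2)
Average code length: 57/39 = 1.4615 bits/symbol


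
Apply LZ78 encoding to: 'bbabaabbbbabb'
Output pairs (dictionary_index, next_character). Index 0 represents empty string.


LZ78 encoding steps:
Dictionary: {0: ''}
Step 1: w='' (idx 0), next='b' -> output (0, 'b'), add 'b' as idx 1
Step 2: w='b' (idx 1), next='a' -> output (1, 'a'), add 'ba' as idx 2
Step 3: w='ba' (idx 2), next='a' -> output (2, 'a'), add 'baa' as idx 3
Step 4: w='b' (idx 1), next='b' -> output (1, 'b'), add 'bb' as idx 4
Step 5: w='bb' (idx 4), next='a' -> output (4, 'a'), add 'bba' as idx 5
Step 6: w='bb' (idx 4), end of input -> output (4, '')


Encoded: [(0, 'b'), (1, 'a'), (2, 'a'), (1, 'b'), (4, 'a'), (4, '')]


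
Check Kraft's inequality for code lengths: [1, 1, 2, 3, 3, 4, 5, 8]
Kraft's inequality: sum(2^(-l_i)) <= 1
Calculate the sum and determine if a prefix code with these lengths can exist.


Sum = 2^(-1) + 2^(-1) + 2^(-2) + 2^(-3) + 2^(-3) + 2^(-4) + 2^(-5) + 2^(-8)
    = 0.5 + 0.5 + 0.25 + 0.125 + 0.125 + 0.0625 + 0.03125 + 0.00390625
    = 409/256 = 1.59765625
Since 1.59765625 > 1, Kraft's inequality is NOT satisfied.
A prefix code with these lengths CANNOT exist.

Kraft sum = 1.59765625. Not satisfied.


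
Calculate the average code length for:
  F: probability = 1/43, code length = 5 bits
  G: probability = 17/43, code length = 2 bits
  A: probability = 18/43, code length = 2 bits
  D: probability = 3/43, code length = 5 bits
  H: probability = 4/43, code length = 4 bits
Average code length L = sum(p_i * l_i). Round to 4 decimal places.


Weighted contributions p_i * l_i:
  F: (1/43) * 5 = 5/43
  G: (17/43) * 2 = 34/43
  A: (18/43) * 2 = 36/43
  D: (3/43) * 5 = 15/43
  H: (4/43) * 4 = 16/43
Sum = (5 + 34 + 36 + 15 + 16)/43 = 106/43

L = 106/43 = 2.4651 bits/symbol


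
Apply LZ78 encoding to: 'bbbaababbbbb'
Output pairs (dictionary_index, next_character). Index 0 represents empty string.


LZ78 encoding steps:
Dictionary: {0: ''}
Step 1: w='' (idx 0), next='b' -> output (0, 'b'), add 'b' as idx 1
Step 2: w='b' (idx 1), next='b' -> output (1, 'b'), add 'bb' as idx 2
Step 3: w='' (idx 0), next='a' -> output (0, 'a'), add 'a' as idx 3
Step 4: w='a' (idx 3), next='b' -> output (3, 'b'), add 'ab' as idx 4
Step 5: w='ab' (idx 4), next='b' -> output (4, 'b'), add 'abb' as idx 5
Step 6: w='bb' (idx 2), next='b' -> output (2, 'b'), add 'bbb' as idx 6


Encoded: [(0, 'b'), (1, 'b'), (0, 'a'), (3, 'b'), (4, 'b'), (2, 'b')]


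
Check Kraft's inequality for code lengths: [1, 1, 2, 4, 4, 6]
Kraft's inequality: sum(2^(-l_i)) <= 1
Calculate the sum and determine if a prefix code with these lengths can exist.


Sum = 2^(-1) + 2^(-1) + 2^(-2) + 2^(-4) + 2^(-4) + 2^(-6)
    = 0.5 + 0.5 + 0.25 + 0.0625 + 0.0625 + 0.015625
    = 89/64 = 1.390625
Since 1.390625 > 1, Kraft's inequality is NOT satisfied.
A prefix code with these lengths CANNOT exist.

Kraft sum = 1.390625. Not satisfied.


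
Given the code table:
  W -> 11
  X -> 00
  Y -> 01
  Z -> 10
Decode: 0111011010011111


Decoding:
01 -> Y
11 -> W
01 -> Y
10 -> Z
10 -> Z
01 -> Y
11 -> W
11 -> W


Result: YWYZZYWW


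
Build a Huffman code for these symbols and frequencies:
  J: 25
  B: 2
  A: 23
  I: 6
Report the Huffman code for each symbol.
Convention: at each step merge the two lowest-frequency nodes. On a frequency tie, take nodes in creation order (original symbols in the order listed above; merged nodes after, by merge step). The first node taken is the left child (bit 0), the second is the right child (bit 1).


Huffman tree construction:
Step 1: Merge B(2) + I(6) = 8
Step 2: Merge (B+I)(8) + A(23) = 31
Step 3: Merge J(25) + ((B+I)+A)(31) = 56
Read each symbol's code off the tree from the root (left child = 0, right child = 1).

Codes:
  J: 0 (length 1)
  B: 100 (length 3)
  A: 11 (length 2)
  I: 101 (length 3)
Average code length: 95/56 = 1.6964 bits/symbol


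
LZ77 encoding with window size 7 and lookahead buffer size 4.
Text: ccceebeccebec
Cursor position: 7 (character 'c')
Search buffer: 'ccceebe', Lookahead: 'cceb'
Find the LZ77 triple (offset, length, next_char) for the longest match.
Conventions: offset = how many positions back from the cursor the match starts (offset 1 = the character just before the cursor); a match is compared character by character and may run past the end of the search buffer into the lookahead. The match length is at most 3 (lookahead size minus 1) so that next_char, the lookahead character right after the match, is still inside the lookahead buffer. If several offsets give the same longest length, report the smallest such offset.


Try each offset into the search buffer:
  offset=1 (pos 6, char 'e'): match length 0
  offset=2 (pos 5, char 'b'): match length 0
  offset=3 (pos 4, char 'e'): match length 0
  offset=4 (pos 3, char 'e'): match length 0
  offset=5 (pos 2, char 'c'): match length 1
  offset=6 (pos 1, char 'c'): match length 3
  offset=7 (pos 0, char 'c'): match length 2
Longest match has length 3 at offset 6.
next_char = character at position 7 + 3 = 10 -> 'b'

Best match: offset=6, length=3 (matching 'cce' starting at position 1)
LZ77 triple: (6, 3, 'b')


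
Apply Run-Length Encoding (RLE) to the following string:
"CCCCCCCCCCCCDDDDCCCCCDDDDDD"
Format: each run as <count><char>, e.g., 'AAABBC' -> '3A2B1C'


Scanning runs left to right:
  i=0: run of 'C' x 12 -> '12C'
  i=12: run of 'D' x 4 -> '4D'
  i=16: run of 'C' x 5 -> '5C'
  i=21: run of 'D' x 6 -> '6D'

RLE = 12C4D5C6D


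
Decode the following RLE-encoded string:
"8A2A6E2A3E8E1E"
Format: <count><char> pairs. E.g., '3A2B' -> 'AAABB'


Expanding each <count><char> pair:
  8A -> 'AAAAAAAA'
  2A -> 'AA'
  6E -> 'EEEEEE'
  2A -> 'AA'
  3E -> 'EEE'
  8E -> 'EEEEEEEE'
  1E -> 'E'

Decoded = AAAAAAAAAAEEEEEEAAEEEEEEEEEEEE


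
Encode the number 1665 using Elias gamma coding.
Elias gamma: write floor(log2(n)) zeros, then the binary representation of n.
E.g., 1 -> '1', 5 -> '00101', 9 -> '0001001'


num_bits = floor(log2(1665)) + 1 = 11
leading_zeros = num_bits - 1 = 10
binary(1665) = 11010000001

Elias gamma(1665) = '0000000000' + '11010000001' = 000000000011010000001 (21 bits)


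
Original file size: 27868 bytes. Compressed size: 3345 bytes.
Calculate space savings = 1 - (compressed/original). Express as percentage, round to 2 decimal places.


ratio = compressed/original = 3345/27868 = 0.12003
savings = 1 - ratio = 1 - 0.12003 = 0.87997
as a percentage: 0.87997 * 100 = 88.0%

Space savings = 1 - 3345/27868 = 88.0%


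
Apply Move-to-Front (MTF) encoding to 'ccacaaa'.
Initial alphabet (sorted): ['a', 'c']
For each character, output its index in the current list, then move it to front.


MTF encoding:
'c': index 1 in ['a', 'c'] -> ['c', 'a']
'c': index 0 in ['c', 'a'] -> ['c', 'a']
'a': index 1 in ['c', 'a'] -> ['a', 'c']
'c': index 1 in ['a', 'c'] -> ['c', 'a']
'a': index 1 in ['c', 'a'] -> ['a', 'c']
'a': index 0 in ['a', 'c'] -> ['a', 'c']
'a': index 0 in ['a', 'c'] -> ['a', 'c']


Output: [1, 0, 1, 1, 1, 0, 0]


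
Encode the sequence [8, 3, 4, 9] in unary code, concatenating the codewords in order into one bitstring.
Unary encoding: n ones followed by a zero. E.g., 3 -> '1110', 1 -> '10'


Encode each number as n ones followed by a terminating 0:
  8 -> 111111110 (9 bits)
  3 -> 1110 (4 bits)
  4 -> 11110 (5 bits)
  9 -> 1111111110 (10 bits)
Total length = 9 + 4 + 5 + 10 = 28 bits.

Unary([8, 3, 4, 9]) = 1111111101110111101111111110 (28 bits)


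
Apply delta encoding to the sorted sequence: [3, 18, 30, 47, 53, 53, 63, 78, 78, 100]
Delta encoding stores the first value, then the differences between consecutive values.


First value: 3
Deltas:
  18 - 3 = 15
  30 - 18 = 12
  47 - 30 = 17
  53 - 47 = 6
  53 - 53 = 0
  63 - 53 = 10
  78 - 63 = 15
  78 - 78 = 0
  100 - 78 = 22


Delta encoded: [3, 15, 12, 17, 6, 0, 10, 15, 0, 22]


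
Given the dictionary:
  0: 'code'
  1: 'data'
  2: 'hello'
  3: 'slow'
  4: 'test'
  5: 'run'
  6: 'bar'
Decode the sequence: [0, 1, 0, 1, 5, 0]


Look up each index in the dictionary:
  0 -> 'code'
  1 -> 'data'
  0 -> 'code'
  1 -> 'data'
  5 -> 'run'
  0 -> 'code'

Decoded: "code data code data run code"


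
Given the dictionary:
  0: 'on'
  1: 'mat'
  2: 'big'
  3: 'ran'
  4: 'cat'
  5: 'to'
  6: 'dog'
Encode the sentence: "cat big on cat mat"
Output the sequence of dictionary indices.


Look up each word in the dictionary:
  'cat' -> 4
  'big' -> 2
  'on' -> 0
  'cat' -> 4
  'mat' -> 1

Encoded: [4, 2, 0, 4, 1]


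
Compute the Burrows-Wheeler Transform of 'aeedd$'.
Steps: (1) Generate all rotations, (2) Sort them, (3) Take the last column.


Rotations (sorted):
  0: $aeedd -> last char: d
  1: aeedd$ -> last char: $
  2: d$aeed -> last char: d
  3: dd$aee -> last char: e
  4: edd$ae -> last char: e
  5: eedd$a -> last char: a


BWT = d$deea


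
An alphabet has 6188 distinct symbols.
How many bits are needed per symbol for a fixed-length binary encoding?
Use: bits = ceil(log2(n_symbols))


log2(6188) = 12.5953
Bracket: 2^12 = 4096 < 6188 <= 2^13 = 8192
So ceil(log2(6188)) = 13

bits = ceil(log2(6188)) = ceil(12.5953) = 13 bits


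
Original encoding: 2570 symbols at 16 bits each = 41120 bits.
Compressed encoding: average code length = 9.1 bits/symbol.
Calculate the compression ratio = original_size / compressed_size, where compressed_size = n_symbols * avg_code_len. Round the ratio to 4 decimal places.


original_size = n_symbols * orig_bits = 2570 * 16 = 41120 bits
compressed_size = n_symbols * avg_code_len = 2570 * 9.1 = 23387.0 bits
ratio = original_size / compressed_size = 41120 / 23387.0 = 1.7582

Compression ratio = 1.7582


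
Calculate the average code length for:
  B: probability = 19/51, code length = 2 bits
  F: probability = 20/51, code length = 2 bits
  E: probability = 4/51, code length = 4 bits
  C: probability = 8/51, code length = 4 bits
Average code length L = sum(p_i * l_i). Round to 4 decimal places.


Weighted contributions p_i * l_i:
  B: (19/51) * 2 = 38/51
  F: (20/51) * 2 = 40/51
  E: (4/51) * 4 = 16/51
  C: (8/51) * 4 = 32/51
Sum = (38 + 40 + 16 + 32)/51 = 126/51

L = 126/51 = 2.4706 bits/symbol


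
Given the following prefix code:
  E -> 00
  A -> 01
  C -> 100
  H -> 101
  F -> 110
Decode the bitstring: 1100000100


Decoding step by step:
Bits 110 -> F
Bits 00 -> E
Bits 00 -> E
Bits 100 -> C


Decoded message: FEEC


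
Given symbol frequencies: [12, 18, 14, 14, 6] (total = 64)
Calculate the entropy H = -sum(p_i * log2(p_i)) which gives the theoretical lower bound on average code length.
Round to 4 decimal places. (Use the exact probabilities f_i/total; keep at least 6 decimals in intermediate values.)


Per-symbol terms -p_i * log2(p_i) with p_i = f_i/64:
  p = 12/64 = 0.187500: log2(p) = -2.415037, -p*log2(p) = 0.452820
  p = 18/64 = 0.281250: log2(p) = -1.830075, -p*log2(p) = 0.514709
  p = 14/64 = 0.218750: log2(p) = -2.192645, -p*log2(p) = 0.479641
  p = 14/64 = 0.218750: log2(p) = -2.192645, -p*log2(p) = 0.479641
  p = 6/64 = 0.093750: log2(p) = -3.415037, -p*log2(p) = 0.320160
H = 0.452820 + 0.514709 + 0.479641 + 0.479641 + 0.320160 = 2.246971

H = 2.247 bits/symbol


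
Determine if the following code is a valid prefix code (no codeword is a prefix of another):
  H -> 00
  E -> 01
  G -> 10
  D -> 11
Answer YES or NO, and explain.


Checking each pair (does one codeword prefix another?):
  H='00' vs E='01': no prefix
  H='00' vs G='10': no prefix
  H='00' vs D='11': no prefix
  E='01' vs H='00': no prefix
  E='01' vs G='10': no prefix
  E='01' vs D='11': no prefix
  G='10' vs H='00': no prefix
  G='10' vs E='01': no prefix
  G='10' vs D='11': no prefix
  D='11' vs H='00': no prefix
  D='11' vs E='01': no prefix
  D='11' vs G='10': no prefix
No violation found over all pairs.

YES -- this is a valid prefix code. No codeword is a prefix of any other codeword.


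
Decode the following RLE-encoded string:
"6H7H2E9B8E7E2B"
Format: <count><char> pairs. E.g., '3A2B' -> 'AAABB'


Expanding each <count><char> pair:
  6H -> 'HHHHHH'
  7H -> 'HHHHHHH'
  2E -> 'EE'
  9B -> 'BBBBBBBBB'
  8E -> 'EEEEEEEE'
  7E -> 'EEEEEEE'
  2B -> 'BB'

Decoded = HHHHHHHHHHHHHEEBBBBBBBBBEEEEEEEEEEEEEEEBB


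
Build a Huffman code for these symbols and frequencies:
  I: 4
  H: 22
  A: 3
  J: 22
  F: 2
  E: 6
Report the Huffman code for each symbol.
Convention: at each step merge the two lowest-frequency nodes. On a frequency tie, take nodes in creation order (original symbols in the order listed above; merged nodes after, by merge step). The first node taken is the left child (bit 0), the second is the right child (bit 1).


Huffman tree construction:
Step 1: Merge F(2) + A(3) = 5
Step 2: Merge I(4) + (F+A)(5) = 9
Step 3: Merge E(6) + (I+(F+A))(9) = 15
Step 4: Merge (E+(I+(F+A)))(15) + H(22) = 37
Step 5: Merge J(22) + ((E+(I+(F+A)))+H)(37) = 59
Read each symbol's code off the tree from the root (left child = 0, right child = 1).

Codes:
  I: 1010 (length 4)
  H: 11 (length 2)
  A: 10111 (length 5)
  J: 0 (length 1)
  F: 10110 (length 5)
  E: 100 (length 3)
Average code length: 125/59 = 2.1186 bits/symbol


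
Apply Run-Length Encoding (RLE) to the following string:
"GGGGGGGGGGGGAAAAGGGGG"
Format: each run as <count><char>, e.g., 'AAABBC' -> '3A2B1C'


Scanning runs left to right:
  i=0: run of 'G' x 12 -> '12G'
  i=12: run of 'A' x 4 -> '4A'
  i=16: run of 'G' x 5 -> '5G'

RLE = 12G4A5G


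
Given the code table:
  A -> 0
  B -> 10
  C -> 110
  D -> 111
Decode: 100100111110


Decoding:
10 -> B
0 -> A
10 -> B
0 -> A
111 -> D
110 -> C


Result: BABADC


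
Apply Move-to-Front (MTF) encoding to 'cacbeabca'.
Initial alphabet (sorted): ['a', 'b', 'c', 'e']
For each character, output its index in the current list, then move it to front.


MTF encoding:
'c': index 2 in ['a', 'b', 'c', 'e'] -> ['c', 'a', 'b', 'e']
'a': index 1 in ['c', 'a', 'b', 'e'] -> ['a', 'c', 'b', 'e']
'c': index 1 in ['a', 'c', 'b', 'e'] -> ['c', 'a', 'b', 'e']
'b': index 2 in ['c', 'a', 'b', 'e'] -> ['b', 'c', 'a', 'e']
'e': index 3 in ['b', 'c', 'a', 'e'] -> ['e', 'b', 'c', 'a']
'a': index 3 in ['e', 'b', 'c', 'a'] -> ['a', 'e', 'b', 'c']
'b': index 2 in ['a', 'e', 'b', 'c'] -> ['b', 'a', 'e', 'c']
'c': index 3 in ['b', 'a', 'e', 'c'] -> ['c', 'b', 'a', 'e']
'a': index 2 in ['c', 'b', 'a', 'e'] -> ['a', 'c', 'b', 'e']


Output: [2, 1, 1, 2, 3, 3, 2, 3, 2]


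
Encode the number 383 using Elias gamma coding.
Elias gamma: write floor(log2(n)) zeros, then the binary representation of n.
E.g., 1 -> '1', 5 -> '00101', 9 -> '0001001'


num_bits = floor(log2(383)) + 1 = 9
leading_zeros = num_bits - 1 = 8
binary(383) = 101111111

Elias gamma(383) = '00000000' + '101111111' = 00000000101111111 (17 bits)


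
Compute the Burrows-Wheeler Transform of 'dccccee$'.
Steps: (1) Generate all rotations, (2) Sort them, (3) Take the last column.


Rotations (sorted):
  0: $dccccee -> last char: e
  1: ccccee$d -> last char: d
  2: cccee$dc -> last char: c
  3: ccee$dcc -> last char: c
  4: cee$dccc -> last char: c
  5: dccccee$ -> last char: $
  6: e$dcccce -> last char: e
  7: ee$dcccc -> last char: c


BWT = edccc$ec


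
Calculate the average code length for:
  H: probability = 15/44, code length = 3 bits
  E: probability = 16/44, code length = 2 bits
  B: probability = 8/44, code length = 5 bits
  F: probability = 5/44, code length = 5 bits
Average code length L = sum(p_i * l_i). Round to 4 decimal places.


Weighted contributions p_i * l_i:
  H: (15/44) * 3 = 45/44
  E: (16/44) * 2 = 32/44
  B: (8/44) * 5 = 40/44
  F: (5/44) * 5 = 25/44
Sum = (45 + 32 + 40 + 25)/44 = 142/44

L = 142/44 = 3.2273 bits/symbol


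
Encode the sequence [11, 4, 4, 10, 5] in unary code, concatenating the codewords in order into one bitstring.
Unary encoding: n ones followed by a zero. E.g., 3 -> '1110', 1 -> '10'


Encode each number as n ones followed by a terminating 0:
  11 -> 111111111110 (12 bits)
  4 -> 11110 (5 bits)
  4 -> 11110 (5 bits)
  10 -> 11111111110 (11 bits)
  5 -> 111110 (6 bits)
Total length = 12 + 5 + 5 + 11 + 6 = 39 bits.

Unary([11, 4, 4, 10, 5]) = 111111111110111101111011111111110111110 (39 bits)


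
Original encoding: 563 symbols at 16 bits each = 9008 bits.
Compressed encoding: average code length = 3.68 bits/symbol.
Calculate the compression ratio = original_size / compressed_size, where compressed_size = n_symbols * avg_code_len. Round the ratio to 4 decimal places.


original_size = n_symbols * orig_bits = 563 * 16 = 9008 bits
compressed_size = n_symbols * avg_code_len = 563 * 3.68 = 2071.84 bits
ratio = original_size / compressed_size = 9008 / 2071.84 = 4.3478

Compression ratio = 4.3478


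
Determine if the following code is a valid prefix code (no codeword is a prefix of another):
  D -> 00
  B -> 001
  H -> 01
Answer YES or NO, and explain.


Checking each pair (does one codeword prefix another?):
  D='00' vs B='001': prefix -- VIOLATION

NO -- this is NOT a valid prefix code. D (00) is a prefix of B (001).


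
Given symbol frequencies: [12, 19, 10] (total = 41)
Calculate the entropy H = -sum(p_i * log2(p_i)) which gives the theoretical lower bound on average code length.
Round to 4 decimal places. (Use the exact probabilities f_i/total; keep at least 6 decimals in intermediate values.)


Per-symbol terms -p_i * log2(p_i) with p_i = f_i/41:
  p = 12/41 = 0.292683: log2(p) = -1.772590, -p*log2(p) = 0.518807
  p = 19/41 = 0.463415: log2(p) = -1.109624, -p*log2(p) = 0.514216
  p = 10/41 = 0.243902: log2(p) = -2.035624, -p*log2(p) = 0.496494
H = 0.518807 + 0.514216 + 0.496494 = 1.529517

H = 1.5295 bits/symbol


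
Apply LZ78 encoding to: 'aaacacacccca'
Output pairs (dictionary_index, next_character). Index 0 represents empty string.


LZ78 encoding steps:
Dictionary: {0: ''}
Step 1: w='' (idx 0), next='a' -> output (0, 'a'), add 'a' as idx 1
Step 2: w='a' (idx 1), next='a' -> output (1, 'a'), add 'aa' as idx 2
Step 3: w='' (idx 0), next='c' -> output (0, 'c'), add 'c' as idx 3
Step 4: w='a' (idx 1), next='c' -> output (1, 'c'), add 'ac' as idx 4
Step 5: w='ac' (idx 4), next='c' -> output (4, 'c'), add 'acc' as idx 5
Step 6: w='c' (idx 3), next='c' -> output (3, 'c'), add 'cc' as idx 6
Step 7: w='a' (idx 1), end of input -> output (1, '')


Encoded: [(0, 'a'), (1, 'a'), (0, 'c'), (1, 'c'), (4, 'c'), (3, 'c'), (1, '')]


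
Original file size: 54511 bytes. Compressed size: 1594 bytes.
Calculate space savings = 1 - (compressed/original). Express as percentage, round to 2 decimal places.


ratio = compressed/original = 1594/54511 = 0.029242
savings = 1 - ratio = 1 - 0.029242 = 0.970758
as a percentage: 0.970758 * 100 = 97.08%

Space savings = 1 - 1594/54511 = 97.08%


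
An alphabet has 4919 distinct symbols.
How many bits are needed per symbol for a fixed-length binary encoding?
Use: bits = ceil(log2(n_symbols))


log2(4919) = 12.2641
Bracket: 2^12 = 4096 < 4919 <= 2^13 = 8192
So ceil(log2(4919)) = 13

bits = ceil(log2(4919)) = ceil(12.2641) = 13 bits


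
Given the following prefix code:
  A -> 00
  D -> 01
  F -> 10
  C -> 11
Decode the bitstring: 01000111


Decoding step by step:
Bits 01 -> D
Bits 00 -> A
Bits 01 -> D
Bits 11 -> C


Decoded message: DADC


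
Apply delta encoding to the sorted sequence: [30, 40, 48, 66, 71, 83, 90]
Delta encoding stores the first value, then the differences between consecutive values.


First value: 30
Deltas:
  40 - 30 = 10
  48 - 40 = 8
  66 - 48 = 18
  71 - 66 = 5
  83 - 71 = 12
  90 - 83 = 7


Delta encoded: [30, 10, 8, 18, 5, 12, 7]


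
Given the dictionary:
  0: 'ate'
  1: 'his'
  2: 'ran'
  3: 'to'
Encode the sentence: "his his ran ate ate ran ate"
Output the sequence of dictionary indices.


Look up each word in the dictionary:
  'his' -> 1
  'his' -> 1
  'ran' -> 2
  'ate' -> 0
  'ate' -> 0
  'ran' -> 2
  'ate' -> 0

Encoded: [1, 1, 2, 0, 0, 2, 0]


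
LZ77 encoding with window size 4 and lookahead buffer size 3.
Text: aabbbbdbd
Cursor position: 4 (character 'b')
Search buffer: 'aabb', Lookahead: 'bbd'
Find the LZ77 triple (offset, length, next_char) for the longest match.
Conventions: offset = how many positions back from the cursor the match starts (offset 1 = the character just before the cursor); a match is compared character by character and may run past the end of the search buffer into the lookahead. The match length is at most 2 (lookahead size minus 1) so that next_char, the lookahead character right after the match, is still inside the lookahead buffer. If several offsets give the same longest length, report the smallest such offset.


Try each offset into the search buffer:
  offset=1 (pos 3, char 'b'): match length 2
  offset=2 (pos 2, char 'b'): match length 2
  offset=3 (pos 1, char 'a'): match length 0
  offset=4 (pos 0, char 'a'): match length 0
Longest match has length 2, found at offsets 1, 2; take the smallest, offset 1.
next_char = character at position 4 + 2 = 6 -> 'd'

Best match: offset=1, length=2 (matching 'bb' starting at position 3)
LZ77 triple: (1, 2, 'd')


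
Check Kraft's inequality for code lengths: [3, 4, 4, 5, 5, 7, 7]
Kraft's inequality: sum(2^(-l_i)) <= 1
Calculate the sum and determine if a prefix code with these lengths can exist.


Sum = 2^(-3) + 2^(-4) + 2^(-4) + 2^(-5) + 2^(-5) + 2^(-7) + 2^(-7)
    = 0.125 + 0.0625 + 0.0625 + 0.03125 + 0.03125 + 0.0078125 + 0.0078125
    = 42/128 = 0.328125
Since 0.328125 <= 1, Kraft's inequality IS satisfied.
A prefix code with these lengths CAN exist.

Kraft sum = 0.328125. Satisfied.


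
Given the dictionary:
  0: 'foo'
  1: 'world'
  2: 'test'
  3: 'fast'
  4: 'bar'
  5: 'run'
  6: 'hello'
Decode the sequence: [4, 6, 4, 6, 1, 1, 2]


Look up each index in the dictionary:
  4 -> 'bar'
  6 -> 'hello'
  4 -> 'bar'
  6 -> 'hello'
  1 -> 'world'
  1 -> 'world'
  2 -> 'test'

Decoded: "bar hello bar hello world world test"


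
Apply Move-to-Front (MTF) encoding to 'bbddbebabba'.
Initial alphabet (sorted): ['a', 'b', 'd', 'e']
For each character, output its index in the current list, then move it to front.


MTF encoding:
'b': index 1 in ['a', 'b', 'd', 'e'] -> ['b', 'a', 'd', 'e']
'b': index 0 in ['b', 'a', 'd', 'e'] -> ['b', 'a', 'd', 'e']
'd': index 2 in ['b', 'a', 'd', 'e'] -> ['d', 'b', 'a', 'e']
'd': index 0 in ['d', 'b', 'a', 'e'] -> ['d', 'b', 'a', 'e']
'b': index 1 in ['d', 'b', 'a', 'e'] -> ['b', 'd', 'a', 'e']
'e': index 3 in ['b', 'd', 'a', 'e'] -> ['e', 'b', 'd', 'a']
'b': index 1 in ['e', 'b', 'd', 'a'] -> ['b', 'e', 'd', 'a']
'a': index 3 in ['b', 'e', 'd', 'a'] -> ['a', 'b', 'e', 'd']
'b': index 1 in ['a', 'b', 'e', 'd'] -> ['b', 'a', 'e', 'd']
'b': index 0 in ['b', 'a', 'e', 'd'] -> ['b', 'a', 'e', 'd']
'a': index 1 in ['b', 'a', 'e', 'd'] -> ['a', 'b', 'e', 'd']


Output: [1, 0, 2, 0, 1, 3, 1, 3, 1, 0, 1]


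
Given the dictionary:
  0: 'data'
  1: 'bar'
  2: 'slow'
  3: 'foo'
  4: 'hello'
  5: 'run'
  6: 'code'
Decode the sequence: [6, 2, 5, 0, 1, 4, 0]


Look up each index in the dictionary:
  6 -> 'code'
  2 -> 'slow'
  5 -> 'run'
  0 -> 'data'
  1 -> 'bar'
  4 -> 'hello'
  0 -> 'data'

Decoded: "code slow run data bar hello data"


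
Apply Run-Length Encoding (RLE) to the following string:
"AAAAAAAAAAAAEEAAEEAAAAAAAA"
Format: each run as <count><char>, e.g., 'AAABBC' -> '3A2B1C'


Scanning runs left to right:
  i=0: run of 'A' x 12 -> '12A'
  i=12: run of 'E' x 2 -> '2E'
  i=14: run of 'A' x 2 -> '2A'
  i=16: run of 'E' x 2 -> '2E'
  i=18: run of 'A' x 8 -> '8A'

RLE = 12A2E2A2E8A


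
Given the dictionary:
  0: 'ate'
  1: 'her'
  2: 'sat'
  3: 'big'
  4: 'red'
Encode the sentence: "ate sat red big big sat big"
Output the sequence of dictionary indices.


Look up each word in the dictionary:
  'ate' -> 0
  'sat' -> 2
  'red' -> 4
  'big' -> 3
  'big' -> 3
  'sat' -> 2
  'big' -> 3

Encoded: [0, 2, 4, 3, 3, 2, 3]


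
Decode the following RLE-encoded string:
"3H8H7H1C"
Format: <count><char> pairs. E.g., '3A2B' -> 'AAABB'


Expanding each <count><char> pair:
  3H -> 'HHH'
  8H -> 'HHHHHHHH'
  7H -> 'HHHHHHH'
  1C -> 'C'

Decoded = HHHHHHHHHHHHHHHHHHC


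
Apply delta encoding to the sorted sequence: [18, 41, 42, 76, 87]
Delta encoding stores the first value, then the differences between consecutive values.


First value: 18
Deltas:
  41 - 18 = 23
  42 - 41 = 1
  76 - 42 = 34
  87 - 76 = 11


Delta encoded: [18, 23, 1, 34, 11]


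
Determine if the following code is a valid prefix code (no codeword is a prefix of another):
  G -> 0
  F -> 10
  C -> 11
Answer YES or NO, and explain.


Checking each pair (does one codeword prefix another?):
  G='0' vs F='10': no prefix
  G='0' vs C='11': no prefix
  F='10' vs G='0': no prefix
  F='10' vs C='11': no prefix
  C='11' vs G='0': no prefix
  C='11' vs F='10': no prefix
No violation found over all pairs.

YES -- this is a valid prefix code. No codeword is a prefix of any other codeword.


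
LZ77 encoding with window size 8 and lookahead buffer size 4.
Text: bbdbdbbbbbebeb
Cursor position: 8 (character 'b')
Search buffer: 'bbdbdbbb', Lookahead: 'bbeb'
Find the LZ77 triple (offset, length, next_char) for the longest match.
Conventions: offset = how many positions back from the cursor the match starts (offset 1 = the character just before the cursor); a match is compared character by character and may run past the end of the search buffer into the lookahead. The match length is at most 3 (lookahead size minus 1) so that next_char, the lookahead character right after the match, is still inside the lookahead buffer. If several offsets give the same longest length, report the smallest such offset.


Try each offset into the search buffer:
  offset=1 (pos 7, char 'b'): match length 2
  offset=2 (pos 6, char 'b'): match length 2
  offset=3 (pos 5, char 'b'): match length 2
  offset=4 (pos 4, char 'd'): match length 0
  offset=5 (pos 3, char 'b'): match length 1
  offset=6 (pos 2, char 'd'): match length 0
  offset=7 (pos 1, char 'b'): match length 1
  offset=8 (pos 0, char 'b'): match length 2
Longest match has length 2, found at offsets 1, 2, 3, 8; take the smallest, offset 1.
next_char = character at position 8 + 2 = 10 -> 'e'

Best match: offset=1, length=2 (matching 'bb' starting at position 7)
LZ77 triple: (1, 2, 'e')


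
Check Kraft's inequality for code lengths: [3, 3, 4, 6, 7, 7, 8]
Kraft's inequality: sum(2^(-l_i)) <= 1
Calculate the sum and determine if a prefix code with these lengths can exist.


Sum = 2^(-3) + 2^(-3) + 2^(-4) + 2^(-6) + 2^(-7) + 2^(-7) + 2^(-8)
    = 0.125 + 0.125 + 0.0625 + 0.015625 + 0.0078125 + 0.0078125 + 0.00390625
    = 89/256 = 0.34765625
Since 0.34765625 <= 1, Kraft's inequality IS satisfied.
A prefix code with these lengths CAN exist.

Kraft sum = 0.34765625. Satisfied.


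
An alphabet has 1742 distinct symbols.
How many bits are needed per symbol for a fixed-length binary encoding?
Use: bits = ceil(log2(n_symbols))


log2(1742) = 10.7665
Bracket: 2^10 = 1024 < 1742 <= 2^11 = 2048
So ceil(log2(1742)) = 11

bits = ceil(log2(1742)) = ceil(10.7665) = 11 bits


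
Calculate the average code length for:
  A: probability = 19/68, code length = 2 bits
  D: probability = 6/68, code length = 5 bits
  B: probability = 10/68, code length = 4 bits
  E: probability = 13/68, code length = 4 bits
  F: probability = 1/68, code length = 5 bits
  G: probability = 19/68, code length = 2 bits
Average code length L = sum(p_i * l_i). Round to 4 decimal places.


Weighted contributions p_i * l_i:
  A: (19/68) * 2 = 38/68
  D: (6/68) * 5 = 30/68
  B: (10/68) * 4 = 40/68
  E: (13/68) * 4 = 52/68
  F: (1/68) * 5 = 5/68
  G: (19/68) * 2 = 38/68
Sum = (38 + 30 + 40 + 52 + 5 + 38)/68 = 203/68

L = 203/68 = 2.9853 bits/symbol


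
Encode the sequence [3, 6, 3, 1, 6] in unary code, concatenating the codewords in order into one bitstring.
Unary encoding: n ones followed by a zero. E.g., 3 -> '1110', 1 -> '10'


Encode each number as n ones followed by a terminating 0:
  3 -> 1110 (4 bits)
  6 -> 1111110 (7 bits)
  3 -> 1110 (4 bits)
  1 -> 10 (2 bits)
  6 -> 1111110 (7 bits)
Total length = 4 + 7 + 4 + 2 + 7 = 24 bits.

Unary([3, 6, 3, 1, 6]) = 111011111101110101111110 (24 bits)


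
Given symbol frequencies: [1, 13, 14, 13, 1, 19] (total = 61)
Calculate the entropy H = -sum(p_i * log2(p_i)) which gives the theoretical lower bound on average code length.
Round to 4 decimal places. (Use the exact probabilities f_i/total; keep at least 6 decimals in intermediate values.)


Per-symbol terms -p_i * log2(p_i) with p_i = f_i/61:
  p = 1/61 = 0.016393: log2(p) = -5.930737, -p*log2(p) = 0.097225
  p = 13/61 = 0.213115: log2(p) = -2.230298, -p*log2(p) = 0.475309
  p = 14/61 = 0.229508: log2(p) = -2.123382, -p*log2(p) = 0.487334
  p = 13/61 = 0.213115: log2(p) = -2.230298, -p*log2(p) = 0.475309
  p = 1/61 = 0.016393: log2(p) = -5.930737, -p*log2(p) = 0.097225
  p = 19/61 = 0.311475: log2(p) = -1.682810, -p*log2(p) = 0.524154
H = 0.097225 + 0.475309 + 0.487334 + 0.475309 + 0.097225 + 0.524154 = 2.156556

H = 2.1566 bits/symbol


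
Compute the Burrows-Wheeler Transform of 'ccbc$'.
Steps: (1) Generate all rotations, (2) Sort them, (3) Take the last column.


Rotations (sorted):
  0: $ccbc -> last char: c
  1: bc$cc -> last char: c
  2: c$ccb -> last char: b
  3: cbc$c -> last char: c
  4: ccbc$ -> last char: $


BWT = ccbc$


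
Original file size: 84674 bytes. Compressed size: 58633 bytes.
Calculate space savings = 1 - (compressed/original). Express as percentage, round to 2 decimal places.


ratio = compressed/original = 58633/84674 = 0.692456
savings = 1 - ratio = 1 - 0.692456 = 0.307544
as a percentage: 0.307544 * 100 = 30.75%

Space savings = 1 - 58633/84674 = 30.75%


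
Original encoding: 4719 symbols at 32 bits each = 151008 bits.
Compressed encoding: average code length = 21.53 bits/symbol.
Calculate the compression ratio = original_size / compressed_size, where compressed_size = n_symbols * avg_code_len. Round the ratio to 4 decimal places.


original_size = n_symbols * orig_bits = 4719 * 32 = 151008 bits
compressed_size = n_symbols * avg_code_len = 4719 * 21.53 = 101600.07 bits
ratio = original_size / compressed_size = 151008 / 101600.07 = 1.4863

Compression ratio = 1.4863


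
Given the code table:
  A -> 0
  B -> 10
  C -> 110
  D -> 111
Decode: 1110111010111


Decoding:
111 -> D
0 -> A
111 -> D
0 -> A
10 -> B
111 -> D


Result: DADABD


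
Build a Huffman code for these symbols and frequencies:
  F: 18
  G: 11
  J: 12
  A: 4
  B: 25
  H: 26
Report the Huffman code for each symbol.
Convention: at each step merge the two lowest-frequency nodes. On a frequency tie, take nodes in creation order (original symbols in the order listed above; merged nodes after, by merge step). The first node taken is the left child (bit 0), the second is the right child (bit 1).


Huffman tree construction:
Step 1: Merge A(4) + G(11) = 15
Step 2: Merge J(12) + (A+G)(15) = 27
Step 3: Merge F(18) + B(25) = 43
Step 4: Merge H(26) + (J+(A+G))(27) = 53
Step 5: Merge (F+B)(43) + (H+(J+(A+G)))(53) = 96
Read each symbol's code off the tree from the root (left child = 0, right child = 1).

Codes:
  F: 00 (length 2)
  G: 1111 (length 4)
  J: 110 (length 3)
  A: 1110 (length 4)
  B: 01 (length 2)
  H: 10 (length 2)
Average code length: 234/96 = 2.4375 bits/symbol


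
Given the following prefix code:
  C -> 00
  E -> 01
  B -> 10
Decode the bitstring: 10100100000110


Decoding step by step:
Bits 10 -> B
Bits 10 -> B
Bits 01 -> E
Bits 00 -> C
Bits 00 -> C
Bits 01 -> E
Bits 10 -> B


Decoded message: BBECCEB


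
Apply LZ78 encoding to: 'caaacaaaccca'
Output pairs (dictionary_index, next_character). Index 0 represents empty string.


LZ78 encoding steps:
Dictionary: {0: ''}
Step 1: w='' (idx 0), next='c' -> output (0, 'c'), add 'c' as idx 1
Step 2: w='' (idx 0), next='a' -> output (0, 'a'), add 'a' as idx 2
Step 3: w='a' (idx 2), next='a' -> output (2, 'a'), add 'aa' as idx 3
Step 4: w='c' (idx 1), next='a' -> output (1, 'a'), add 'ca' as idx 4
Step 5: w='aa' (idx 3), next='c' -> output (3, 'c'), add 'aac' as idx 5
Step 6: w='c' (idx 1), next='c' -> output (1, 'c'), add 'cc' as idx 6
Step 7: w='a' (idx 2), end of input -> output (2, '')


Encoded: [(0, 'c'), (0, 'a'), (2, 'a'), (1, 'a'), (3, 'c'), (1, 'c'), (2, '')]


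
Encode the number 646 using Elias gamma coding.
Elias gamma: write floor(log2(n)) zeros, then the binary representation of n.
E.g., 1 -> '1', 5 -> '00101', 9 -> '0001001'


num_bits = floor(log2(646)) + 1 = 10
leading_zeros = num_bits - 1 = 9
binary(646) = 1010000110

Elias gamma(646) = '000000000' + '1010000110' = 0000000001010000110 (19 bits)


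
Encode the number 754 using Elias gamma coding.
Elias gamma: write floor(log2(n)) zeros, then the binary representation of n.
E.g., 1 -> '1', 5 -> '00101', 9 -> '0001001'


num_bits = floor(log2(754)) + 1 = 10
leading_zeros = num_bits - 1 = 9
binary(754) = 1011110010

Elias gamma(754) = '000000000' + '1011110010' = 0000000001011110010 (19 bits)


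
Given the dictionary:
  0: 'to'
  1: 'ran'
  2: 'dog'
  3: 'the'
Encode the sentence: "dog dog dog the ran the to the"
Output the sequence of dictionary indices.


Look up each word in the dictionary:
  'dog' -> 2
  'dog' -> 2
  'dog' -> 2
  'the' -> 3
  'ran' -> 1
  'the' -> 3
  'to' -> 0
  'the' -> 3

Encoded: [2, 2, 2, 3, 1, 3, 0, 3]


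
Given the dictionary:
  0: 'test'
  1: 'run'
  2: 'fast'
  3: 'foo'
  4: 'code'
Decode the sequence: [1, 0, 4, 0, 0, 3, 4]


Look up each index in the dictionary:
  1 -> 'run'
  0 -> 'test'
  4 -> 'code'
  0 -> 'test'
  0 -> 'test'
  3 -> 'foo'
  4 -> 'code'

Decoded: "run test code test test foo code"


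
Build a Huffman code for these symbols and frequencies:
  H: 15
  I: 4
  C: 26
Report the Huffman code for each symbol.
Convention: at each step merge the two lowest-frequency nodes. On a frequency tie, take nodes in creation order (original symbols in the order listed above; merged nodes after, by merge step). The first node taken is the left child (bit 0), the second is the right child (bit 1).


Huffman tree construction:
Step 1: Merge I(4) + H(15) = 19
Step 2: Merge (I+H)(19) + C(26) = 45
Read each symbol's code off the tree from the root (left child = 0, right child = 1).

Codes:
  H: 01 (length 2)
  I: 00 (length 2)
  C: 1 (length 1)
Average code length: 64/45 = 1.4222 bits/symbol


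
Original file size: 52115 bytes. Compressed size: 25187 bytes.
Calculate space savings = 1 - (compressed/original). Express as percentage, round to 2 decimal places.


ratio = compressed/original = 25187/52115 = 0.483297
savings = 1 - ratio = 1 - 0.483297 = 0.516703
as a percentage: 0.516703 * 100 = 51.67%

Space savings = 1 - 25187/52115 = 51.67%


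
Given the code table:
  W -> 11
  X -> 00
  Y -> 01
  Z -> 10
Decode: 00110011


Decoding:
00 -> X
11 -> W
00 -> X
11 -> W


Result: XWXW
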